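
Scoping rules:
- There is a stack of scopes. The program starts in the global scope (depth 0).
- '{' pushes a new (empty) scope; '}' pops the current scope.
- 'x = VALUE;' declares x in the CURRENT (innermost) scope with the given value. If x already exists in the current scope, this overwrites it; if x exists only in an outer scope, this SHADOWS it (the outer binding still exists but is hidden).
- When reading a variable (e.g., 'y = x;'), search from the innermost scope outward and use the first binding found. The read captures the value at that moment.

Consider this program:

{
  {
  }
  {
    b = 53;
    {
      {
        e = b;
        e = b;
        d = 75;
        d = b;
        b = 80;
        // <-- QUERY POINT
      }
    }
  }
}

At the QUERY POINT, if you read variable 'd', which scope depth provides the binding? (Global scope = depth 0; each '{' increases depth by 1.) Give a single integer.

Step 1: enter scope (depth=1)
Step 2: enter scope (depth=2)
Step 3: exit scope (depth=1)
Step 4: enter scope (depth=2)
Step 5: declare b=53 at depth 2
Step 6: enter scope (depth=3)
Step 7: enter scope (depth=4)
Step 8: declare e=(read b)=53 at depth 4
Step 9: declare e=(read b)=53 at depth 4
Step 10: declare d=75 at depth 4
Step 11: declare d=(read b)=53 at depth 4
Step 12: declare b=80 at depth 4
Visible at query point: b=80 d=53 e=53

Answer: 4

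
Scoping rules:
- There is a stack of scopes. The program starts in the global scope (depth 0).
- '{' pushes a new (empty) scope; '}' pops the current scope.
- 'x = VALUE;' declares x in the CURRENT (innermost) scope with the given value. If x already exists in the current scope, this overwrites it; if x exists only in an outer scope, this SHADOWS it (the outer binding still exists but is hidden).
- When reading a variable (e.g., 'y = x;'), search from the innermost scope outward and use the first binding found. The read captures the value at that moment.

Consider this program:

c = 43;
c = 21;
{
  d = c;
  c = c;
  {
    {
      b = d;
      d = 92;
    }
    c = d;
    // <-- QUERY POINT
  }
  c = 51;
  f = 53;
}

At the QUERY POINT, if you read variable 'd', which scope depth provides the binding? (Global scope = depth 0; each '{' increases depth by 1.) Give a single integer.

Answer: 1

Derivation:
Step 1: declare c=43 at depth 0
Step 2: declare c=21 at depth 0
Step 3: enter scope (depth=1)
Step 4: declare d=(read c)=21 at depth 1
Step 5: declare c=(read c)=21 at depth 1
Step 6: enter scope (depth=2)
Step 7: enter scope (depth=3)
Step 8: declare b=(read d)=21 at depth 3
Step 9: declare d=92 at depth 3
Step 10: exit scope (depth=2)
Step 11: declare c=(read d)=21 at depth 2
Visible at query point: c=21 d=21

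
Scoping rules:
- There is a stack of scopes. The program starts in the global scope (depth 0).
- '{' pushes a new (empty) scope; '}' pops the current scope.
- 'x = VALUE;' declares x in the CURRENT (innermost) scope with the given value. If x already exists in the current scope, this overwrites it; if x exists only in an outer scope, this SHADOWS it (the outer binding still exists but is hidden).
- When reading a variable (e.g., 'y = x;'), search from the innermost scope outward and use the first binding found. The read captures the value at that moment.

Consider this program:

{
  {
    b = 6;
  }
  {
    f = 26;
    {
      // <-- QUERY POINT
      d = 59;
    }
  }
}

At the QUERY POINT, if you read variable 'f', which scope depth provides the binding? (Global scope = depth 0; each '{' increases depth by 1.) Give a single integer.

Step 1: enter scope (depth=1)
Step 2: enter scope (depth=2)
Step 3: declare b=6 at depth 2
Step 4: exit scope (depth=1)
Step 5: enter scope (depth=2)
Step 6: declare f=26 at depth 2
Step 7: enter scope (depth=3)
Visible at query point: f=26

Answer: 2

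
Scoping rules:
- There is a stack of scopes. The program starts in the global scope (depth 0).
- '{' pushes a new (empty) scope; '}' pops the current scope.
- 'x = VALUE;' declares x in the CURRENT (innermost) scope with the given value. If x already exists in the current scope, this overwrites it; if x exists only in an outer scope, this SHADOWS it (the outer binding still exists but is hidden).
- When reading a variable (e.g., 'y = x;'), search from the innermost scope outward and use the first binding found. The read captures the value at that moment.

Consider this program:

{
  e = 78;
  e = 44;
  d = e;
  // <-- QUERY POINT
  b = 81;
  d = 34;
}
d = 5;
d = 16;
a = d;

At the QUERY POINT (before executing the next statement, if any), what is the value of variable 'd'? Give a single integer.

Answer: 44

Derivation:
Step 1: enter scope (depth=1)
Step 2: declare e=78 at depth 1
Step 3: declare e=44 at depth 1
Step 4: declare d=(read e)=44 at depth 1
Visible at query point: d=44 e=44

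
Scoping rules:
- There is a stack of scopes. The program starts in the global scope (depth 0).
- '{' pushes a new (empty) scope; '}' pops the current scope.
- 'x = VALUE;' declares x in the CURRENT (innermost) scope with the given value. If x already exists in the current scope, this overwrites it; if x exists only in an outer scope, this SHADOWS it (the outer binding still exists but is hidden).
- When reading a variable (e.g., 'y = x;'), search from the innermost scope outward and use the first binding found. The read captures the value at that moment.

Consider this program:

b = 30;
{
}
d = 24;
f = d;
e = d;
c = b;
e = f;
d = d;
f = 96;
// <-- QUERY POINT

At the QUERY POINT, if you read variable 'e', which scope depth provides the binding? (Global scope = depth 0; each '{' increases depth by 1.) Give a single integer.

Step 1: declare b=30 at depth 0
Step 2: enter scope (depth=1)
Step 3: exit scope (depth=0)
Step 4: declare d=24 at depth 0
Step 5: declare f=(read d)=24 at depth 0
Step 6: declare e=(read d)=24 at depth 0
Step 7: declare c=(read b)=30 at depth 0
Step 8: declare e=(read f)=24 at depth 0
Step 9: declare d=(read d)=24 at depth 0
Step 10: declare f=96 at depth 0
Visible at query point: b=30 c=30 d=24 e=24 f=96

Answer: 0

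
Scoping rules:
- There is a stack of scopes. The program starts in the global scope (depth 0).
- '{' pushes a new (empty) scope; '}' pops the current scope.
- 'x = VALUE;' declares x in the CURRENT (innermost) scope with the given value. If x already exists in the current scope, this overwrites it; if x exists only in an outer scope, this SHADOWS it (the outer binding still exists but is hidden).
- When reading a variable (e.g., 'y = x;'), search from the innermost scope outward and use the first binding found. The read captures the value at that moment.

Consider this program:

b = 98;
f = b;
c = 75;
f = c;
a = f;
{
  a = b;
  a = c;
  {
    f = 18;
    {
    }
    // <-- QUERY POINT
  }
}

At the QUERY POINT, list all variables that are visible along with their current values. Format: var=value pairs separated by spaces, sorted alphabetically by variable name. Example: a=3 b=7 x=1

Step 1: declare b=98 at depth 0
Step 2: declare f=(read b)=98 at depth 0
Step 3: declare c=75 at depth 0
Step 4: declare f=(read c)=75 at depth 0
Step 5: declare a=(read f)=75 at depth 0
Step 6: enter scope (depth=1)
Step 7: declare a=(read b)=98 at depth 1
Step 8: declare a=(read c)=75 at depth 1
Step 9: enter scope (depth=2)
Step 10: declare f=18 at depth 2
Step 11: enter scope (depth=3)
Step 12: exit scope (depth=2)
Visible at query point: a=75 b=98 c=75 f=18

Answer: a=75 b=98 c=75 f=18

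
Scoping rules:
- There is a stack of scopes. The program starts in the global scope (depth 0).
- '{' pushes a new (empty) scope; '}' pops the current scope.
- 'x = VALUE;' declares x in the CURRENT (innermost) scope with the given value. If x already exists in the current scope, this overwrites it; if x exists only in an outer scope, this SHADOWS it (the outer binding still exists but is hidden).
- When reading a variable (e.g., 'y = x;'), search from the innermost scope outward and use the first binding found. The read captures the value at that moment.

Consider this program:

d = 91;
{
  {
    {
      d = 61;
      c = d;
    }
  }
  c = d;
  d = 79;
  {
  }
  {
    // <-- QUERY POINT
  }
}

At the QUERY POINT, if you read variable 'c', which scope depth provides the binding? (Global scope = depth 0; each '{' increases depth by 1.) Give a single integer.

Answer: 1

Derivation:
Step 1: declare d=91 at depth 0
Step 2: enter scope (depth=1)
Step 3: enter scope (depth=2)
Step 4: enter scope (depth=3)
Step 5: declare d=61 at depth 3
Step 6: declare c=(read d)=61 at depth 3
Step 7: exit scope (depth=2)
Step 8: exit scope (depth=1)
Step 9: declare c=(read d)=91 at depth 1
Step 10: declare d=79 at depth 1
Step 11: enter scope (depth=2)
Step 12: exit scope (depth=1)
Step 13: enter scope (depth=2)
Visible at query point: c=91 d=79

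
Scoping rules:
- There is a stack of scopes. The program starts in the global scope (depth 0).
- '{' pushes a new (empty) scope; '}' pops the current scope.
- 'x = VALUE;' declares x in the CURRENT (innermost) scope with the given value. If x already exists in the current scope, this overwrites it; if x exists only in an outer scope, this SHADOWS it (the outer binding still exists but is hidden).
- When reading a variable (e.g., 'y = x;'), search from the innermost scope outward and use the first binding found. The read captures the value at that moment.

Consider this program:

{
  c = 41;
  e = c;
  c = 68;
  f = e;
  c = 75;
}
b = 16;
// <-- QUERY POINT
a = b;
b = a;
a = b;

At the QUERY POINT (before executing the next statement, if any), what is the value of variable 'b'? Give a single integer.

Step 1: enter scope (depth=1)
Step 2: declare c=41 at depth 1
Step 3: declare e=(read c)=41 at depth 1
Step 4: declare c=68 at depth 1
Step 5: declare f=(read e)=41 at depth 1
Step 6: declare c=75 at depth 1
Step 7: exit scope (depth=0)
Step 8: declare b=16 at depth 0
Visible at query point: b=16

Answer: 16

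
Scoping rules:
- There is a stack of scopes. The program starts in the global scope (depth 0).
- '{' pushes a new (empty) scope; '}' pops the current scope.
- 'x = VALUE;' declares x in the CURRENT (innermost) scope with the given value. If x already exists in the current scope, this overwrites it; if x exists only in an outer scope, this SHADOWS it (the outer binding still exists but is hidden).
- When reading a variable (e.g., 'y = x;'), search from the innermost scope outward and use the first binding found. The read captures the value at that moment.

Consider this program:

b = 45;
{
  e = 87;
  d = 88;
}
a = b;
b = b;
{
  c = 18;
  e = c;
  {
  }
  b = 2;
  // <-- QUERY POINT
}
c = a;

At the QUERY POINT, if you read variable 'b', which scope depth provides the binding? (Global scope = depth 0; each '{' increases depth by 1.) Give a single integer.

Answer: 1

Derivation:
Step 1: declare b=45 at depth 0
Step 2: enter scope (depth=1)
Step 3: declare e=87 at depth 1
Step 4: declare d=88 at depth 1
Step 5: exit scope (depth=0)
Step 6: declare a=(read b)=45 at depth 0
Step 7: declare b=(read b)=45 at depth 0
Step 8: enter scope (depth=1)
Step 9: declare c=18 at depth 1
Step 10: declare e=(read c)=18 at depth 1
Step 11: enter scope (depth=2)
Step 12: exit scope (depth=1)
Step 13: declare b=2 at depth 1
Visible at query point: a=45 b=2 c=18 e=18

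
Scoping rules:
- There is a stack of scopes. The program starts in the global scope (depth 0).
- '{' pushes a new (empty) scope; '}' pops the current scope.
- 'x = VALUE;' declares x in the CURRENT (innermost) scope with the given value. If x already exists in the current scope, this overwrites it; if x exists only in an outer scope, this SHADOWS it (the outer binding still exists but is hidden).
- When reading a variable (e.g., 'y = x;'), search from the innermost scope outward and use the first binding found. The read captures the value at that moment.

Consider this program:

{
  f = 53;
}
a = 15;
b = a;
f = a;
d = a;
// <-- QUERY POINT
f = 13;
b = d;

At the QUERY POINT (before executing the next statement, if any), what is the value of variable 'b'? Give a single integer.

Step 1: enter scope (depth=1)
Step 2: declare f=53 at depth 1
Step 3: exit scope (depth=0)
Step 4: declare a=15 at depth 0
Step 5: declare b=(read a)=15 at depth 0
Step 6: declare f=(read a)=15 at depth 0
Step 7: declare d=(read a)=15 at depth 0
Visible at query point: a=15 b=15 d=15 f=15

Answer: 15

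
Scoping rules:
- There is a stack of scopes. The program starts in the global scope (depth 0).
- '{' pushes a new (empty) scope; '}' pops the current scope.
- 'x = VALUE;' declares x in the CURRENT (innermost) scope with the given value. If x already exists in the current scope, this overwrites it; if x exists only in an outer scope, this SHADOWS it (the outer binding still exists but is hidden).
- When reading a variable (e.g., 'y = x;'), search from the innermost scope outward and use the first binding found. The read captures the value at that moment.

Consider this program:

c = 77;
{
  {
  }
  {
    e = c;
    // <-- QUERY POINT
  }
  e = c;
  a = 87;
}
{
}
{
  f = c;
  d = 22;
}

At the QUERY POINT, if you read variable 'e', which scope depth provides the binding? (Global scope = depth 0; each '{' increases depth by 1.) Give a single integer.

Step 1: declare c=77 at depth 0
Step 2: enter scope (depth=1)
Step 3: enter scope (depth=2)
Step 4: exit scope (depth=1)
Step 5: enter scope (depth=2)
Step 6: declare e=(read c)=77 at depth 2
Visible at query point: c=77 e=77

Answer: 2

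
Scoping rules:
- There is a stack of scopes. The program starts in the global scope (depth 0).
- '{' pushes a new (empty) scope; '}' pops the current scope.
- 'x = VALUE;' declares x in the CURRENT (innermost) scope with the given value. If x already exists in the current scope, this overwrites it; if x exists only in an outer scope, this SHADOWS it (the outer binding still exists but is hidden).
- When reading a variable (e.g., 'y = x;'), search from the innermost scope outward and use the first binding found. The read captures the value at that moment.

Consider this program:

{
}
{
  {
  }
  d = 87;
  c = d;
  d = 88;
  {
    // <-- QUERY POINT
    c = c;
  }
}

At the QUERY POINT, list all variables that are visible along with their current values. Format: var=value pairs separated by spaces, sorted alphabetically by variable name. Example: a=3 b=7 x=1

Step 1: enter scope (depth=1)
Step 2: exit scope (depth=0)
Step 3: enter scope (depth=1)
Step 4: enter scope (depth=2)
Step 5: exit scope (depth=1)
Step 6: declare d=87 at depth 1
Step 7: declare c=(read d)=87 at depth 1
Step 8: declare d=88 at depth 1
Step 9: enter scope (depth=2)
Visible at query point: c=87 d=88

Answer: c=87 d=88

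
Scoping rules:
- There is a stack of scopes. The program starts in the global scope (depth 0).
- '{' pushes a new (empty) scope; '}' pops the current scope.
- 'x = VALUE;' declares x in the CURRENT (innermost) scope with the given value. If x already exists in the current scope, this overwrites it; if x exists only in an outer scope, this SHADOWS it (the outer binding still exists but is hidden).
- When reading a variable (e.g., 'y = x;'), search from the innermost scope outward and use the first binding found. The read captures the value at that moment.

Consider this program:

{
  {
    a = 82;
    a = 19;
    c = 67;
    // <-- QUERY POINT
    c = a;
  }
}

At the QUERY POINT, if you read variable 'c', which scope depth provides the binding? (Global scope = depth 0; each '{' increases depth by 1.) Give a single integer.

Step 1: enter scope (depth=1)
Step 2: enter scope (depth=2)
Step 3: declare a=82 at depth 2
Step 4: declare a=19 at depth 2
Step 5: declare c=67 at depth 2
Visible at query point: a=19 c=67

Answer: 2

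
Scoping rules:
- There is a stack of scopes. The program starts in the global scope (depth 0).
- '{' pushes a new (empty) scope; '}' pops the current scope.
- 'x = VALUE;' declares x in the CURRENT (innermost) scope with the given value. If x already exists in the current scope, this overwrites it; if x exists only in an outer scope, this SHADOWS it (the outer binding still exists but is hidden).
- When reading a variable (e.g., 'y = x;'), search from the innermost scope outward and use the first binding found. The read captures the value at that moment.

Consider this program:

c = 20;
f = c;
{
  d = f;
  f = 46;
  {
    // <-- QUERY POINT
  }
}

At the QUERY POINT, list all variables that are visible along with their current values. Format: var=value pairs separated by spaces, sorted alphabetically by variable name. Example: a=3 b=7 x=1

Answer: c=20 d=20 f=46

Derivation:
Step 1: declare c=20 at depth 0
Step 2: declare f=(read c)=20 at depth 0
Step 3: enter scope (depth=1)
Step 4: declare d=(read f)=20 at depth 1
Step 5: declare f=46 at depth 1
Step 6: enter scope (depth=2)
Visible at query point: c=20 d=20 f=46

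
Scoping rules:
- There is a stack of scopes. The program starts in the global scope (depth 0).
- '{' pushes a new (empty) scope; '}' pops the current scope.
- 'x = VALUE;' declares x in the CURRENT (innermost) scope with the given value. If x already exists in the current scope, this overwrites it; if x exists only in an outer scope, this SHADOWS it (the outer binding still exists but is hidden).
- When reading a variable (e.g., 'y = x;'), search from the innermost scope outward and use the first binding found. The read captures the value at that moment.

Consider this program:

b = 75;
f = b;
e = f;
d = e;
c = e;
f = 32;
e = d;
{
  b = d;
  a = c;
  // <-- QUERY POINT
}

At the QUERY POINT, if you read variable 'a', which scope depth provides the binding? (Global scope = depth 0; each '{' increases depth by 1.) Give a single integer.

Answer: 1

Derivation:
Step 1: declare b=75 at depth 0
Step 2: declare f=(read b)=75 at depth 0
Step 3: declare e=(read f)=75 at depth 0
Step 4: declare d=(read e)=75 at depth 0
Step 5: declare c=(read e)=75 at depth 0
Step 6: declare f=32 at depth 0
Step 7: declare e=(read d)=75 at depth 0
Step 8: enter scope (depth=1)
Step 9: declare b=(read d)=75 at depth 1
Step 10: declare a=(read c)=75 at depth 1
Visible at query point: a=75 b=75 c=75 d=75 e=75 f=32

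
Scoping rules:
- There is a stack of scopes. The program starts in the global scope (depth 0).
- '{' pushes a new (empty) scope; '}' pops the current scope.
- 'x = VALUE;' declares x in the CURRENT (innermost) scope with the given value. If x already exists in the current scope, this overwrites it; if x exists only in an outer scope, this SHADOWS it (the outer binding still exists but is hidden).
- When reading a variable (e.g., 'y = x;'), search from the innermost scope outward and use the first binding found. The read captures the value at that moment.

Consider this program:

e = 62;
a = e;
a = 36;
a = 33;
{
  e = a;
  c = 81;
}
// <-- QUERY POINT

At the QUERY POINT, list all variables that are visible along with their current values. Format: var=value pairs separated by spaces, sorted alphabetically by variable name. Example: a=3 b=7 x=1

Answer: a=33 e=62

Derivation:
Step 1: declare e=62 at depth 0
Step 2: declare a=(read e)=62 at depth 0
Step 3: declare a=36 at depth 0
Step 4: declare a=33 at depth 0
Step 5: enter scope (depth=1)
Step 6: declare e=(read a)=33 at depth 1
Step 7: declare c=81 at depth 1
Step 8: exit scope (depth=0)
Visible at query point: a=33 e=62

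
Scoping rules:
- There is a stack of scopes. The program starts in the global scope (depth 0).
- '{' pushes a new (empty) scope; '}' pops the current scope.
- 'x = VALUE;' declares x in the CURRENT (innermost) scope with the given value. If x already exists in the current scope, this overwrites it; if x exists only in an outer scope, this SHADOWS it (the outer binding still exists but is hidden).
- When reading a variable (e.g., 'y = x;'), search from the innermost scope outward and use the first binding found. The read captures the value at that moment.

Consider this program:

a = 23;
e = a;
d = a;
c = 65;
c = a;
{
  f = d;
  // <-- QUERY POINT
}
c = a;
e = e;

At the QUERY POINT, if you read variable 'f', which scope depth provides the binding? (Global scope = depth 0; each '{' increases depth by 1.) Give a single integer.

Step 1: declare a=23 at depth 0
Step 2: declare e=(read a)=23 at depth 0
Step 3: declare d=(read a)=23 at depth 0
Step 4: declare c=65 at depth 0
Step 5: declare c=(read a)=23 at depth 0
Step 6: enter scope (depth=1)
Step 7: declare f=(read d)=23 at depth 1
Visible at query point: a=23 c=23 d=23 e=23 f=23

Answer: 1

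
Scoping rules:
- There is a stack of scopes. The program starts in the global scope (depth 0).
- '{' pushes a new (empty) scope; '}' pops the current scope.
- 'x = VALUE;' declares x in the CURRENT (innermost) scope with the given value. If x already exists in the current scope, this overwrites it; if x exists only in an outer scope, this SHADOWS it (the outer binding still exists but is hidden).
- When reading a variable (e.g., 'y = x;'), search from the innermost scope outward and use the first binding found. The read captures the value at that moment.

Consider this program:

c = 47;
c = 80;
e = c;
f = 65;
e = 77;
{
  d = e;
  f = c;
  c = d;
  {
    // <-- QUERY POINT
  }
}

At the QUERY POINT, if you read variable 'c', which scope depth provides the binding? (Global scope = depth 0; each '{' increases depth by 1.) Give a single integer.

Step 1: declare c=47 at depth 0
Step 2: declare c=80 at depth 0
Step 3: declare e=(read c)=80 at depth 0
Step 4: declare f=65 at depth 0
Step 5: declare e=77 at depth 0
Step 6: enter scope (depth=1)
Step 7: declare d=(read e)=77 at depth 1
Step 8: declare f=(read c)=80 at depth 1
Step 9: declare c=(read d)=77 at depth 1
Step 10: enter scope (depth=2)
Visible at query point: c=77 d=77 e=77 f=80

Answer: 1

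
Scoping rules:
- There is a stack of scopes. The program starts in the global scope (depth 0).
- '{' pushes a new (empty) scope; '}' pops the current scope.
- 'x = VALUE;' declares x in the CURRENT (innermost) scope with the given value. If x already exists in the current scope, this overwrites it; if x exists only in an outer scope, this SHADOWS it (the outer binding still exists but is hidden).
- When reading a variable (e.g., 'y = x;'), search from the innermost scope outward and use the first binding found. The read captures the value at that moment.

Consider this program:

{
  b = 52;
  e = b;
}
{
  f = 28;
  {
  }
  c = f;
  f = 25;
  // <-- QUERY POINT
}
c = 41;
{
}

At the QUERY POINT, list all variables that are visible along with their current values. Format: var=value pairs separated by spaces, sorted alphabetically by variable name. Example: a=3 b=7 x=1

Step 1: enter scope (depth=1)
Step 2: declare b=52 at depth 1
Step 3: declare e=(read b)=52 at depth 1
Step 4: exit scope (depth=0)
Step 5: enter scope (depth=1)
Step 6: declare f=28 at depth 1
Step 7: enter scope (depth=2)
Step 8: exit scope (depth=1)
Step 9: declare c=(read f)=28 at depth 1
Step 10: declare f=25 at depth 1
Visible at query point: c=28 f=25

Answer: c=28 f=25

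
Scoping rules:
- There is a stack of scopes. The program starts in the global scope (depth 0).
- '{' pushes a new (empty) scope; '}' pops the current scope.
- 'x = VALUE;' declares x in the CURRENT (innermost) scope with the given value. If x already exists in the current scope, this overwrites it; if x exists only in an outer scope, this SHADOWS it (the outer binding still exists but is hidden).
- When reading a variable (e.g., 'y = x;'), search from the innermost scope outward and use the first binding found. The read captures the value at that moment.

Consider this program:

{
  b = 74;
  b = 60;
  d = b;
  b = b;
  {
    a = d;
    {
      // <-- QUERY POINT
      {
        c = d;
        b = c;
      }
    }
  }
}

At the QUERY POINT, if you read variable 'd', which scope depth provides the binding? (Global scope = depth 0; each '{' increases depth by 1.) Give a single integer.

Step 1: enter scope (depth=1)
Step 2: declare b=74 at depth 1
Step 3: declare b=60 at depth 1
Step 4: declare d=(read b)=60 at depth 1
Step 5: declare b=(read b)=60 at depth 1
Step 6: enter scope (depth=2)
Step 7: declare a=(read d)=60 at depth 2
Step 8: enter scope (depth=3)
Visible at query point: a=60 b=60 d=60

Answer: 1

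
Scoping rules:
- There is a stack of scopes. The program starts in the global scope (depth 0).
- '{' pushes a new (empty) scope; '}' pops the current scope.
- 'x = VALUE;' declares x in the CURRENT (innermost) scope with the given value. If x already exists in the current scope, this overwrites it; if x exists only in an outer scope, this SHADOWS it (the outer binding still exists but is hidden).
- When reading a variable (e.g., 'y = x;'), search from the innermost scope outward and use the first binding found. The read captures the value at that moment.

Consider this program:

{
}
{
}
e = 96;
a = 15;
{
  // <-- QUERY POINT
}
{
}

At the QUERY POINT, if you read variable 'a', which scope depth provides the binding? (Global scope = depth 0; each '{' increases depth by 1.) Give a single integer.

Answer: 0

Derivation:
Step 1: enter scope (depth=1)
Step 2: exit scope (depth=0)
Step 3: enter scope (depth=1)
Step 4: exit scope (depth=0)
Step 5: declare e=96 at depth 0
Step 6: declare a=15 at depth 0
Step 7: enter scope (depth=1)
Visible at query point: a=15 e=96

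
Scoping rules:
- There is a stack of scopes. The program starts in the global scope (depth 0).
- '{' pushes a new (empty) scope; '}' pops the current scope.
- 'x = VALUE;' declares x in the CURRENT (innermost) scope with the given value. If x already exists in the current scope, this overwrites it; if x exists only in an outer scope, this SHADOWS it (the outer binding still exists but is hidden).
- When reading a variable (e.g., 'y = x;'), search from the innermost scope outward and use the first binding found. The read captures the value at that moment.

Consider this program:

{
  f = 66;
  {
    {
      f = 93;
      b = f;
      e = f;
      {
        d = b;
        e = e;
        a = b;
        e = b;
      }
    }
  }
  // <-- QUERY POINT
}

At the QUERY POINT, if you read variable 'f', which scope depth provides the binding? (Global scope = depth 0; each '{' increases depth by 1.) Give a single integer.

Step 1: enter scope (depth=1)
Step 2: declare f=66 at depth 1
Step 3: enter scope (depth=2)
Step 4: enter scope (depth=3)
Step 5: declare f=93 at depth 3
Step 6: declare b=(read f)=93 at depth 3
Step 7: declare e=(read f)=93 at depth 3
Step 8: enter scope (depth=4)
Step 9: declare d=(read b)=93 at depth 4
Step 10: declare e=(read e)=93 at depth 4
Step 11: declare a=(read b)=93 at depth 4
Step 12: declare e=(read b)=93 at depth 4
Step 13: exit scope (depth=3)
Step 14: exit scope (depth=2)
Step 15: exit scope (depth=1)
Visible at query point: f=66

Answer: 1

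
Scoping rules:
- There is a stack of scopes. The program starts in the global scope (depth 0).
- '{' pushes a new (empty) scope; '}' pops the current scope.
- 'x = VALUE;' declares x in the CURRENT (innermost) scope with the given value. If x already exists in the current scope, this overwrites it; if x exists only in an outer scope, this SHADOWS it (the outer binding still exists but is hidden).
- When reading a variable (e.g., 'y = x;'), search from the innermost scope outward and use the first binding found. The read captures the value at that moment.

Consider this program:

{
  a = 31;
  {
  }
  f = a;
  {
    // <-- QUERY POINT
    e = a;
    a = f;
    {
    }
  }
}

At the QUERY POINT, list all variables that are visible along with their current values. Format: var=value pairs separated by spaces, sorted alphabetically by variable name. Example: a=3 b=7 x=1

Answer: a=31 f=31

Derivation:
Step 1: enter scope (depth=1)
Step 2: declare a=31 at depth 1
Step 3: enter scope (depth=2)
Step 4: exit scope (depth=1)
Step 5: declare f=(read a)=31 at depth 1
Step 6: enter scope (depth=2)
Visible at query point: a=31 f=31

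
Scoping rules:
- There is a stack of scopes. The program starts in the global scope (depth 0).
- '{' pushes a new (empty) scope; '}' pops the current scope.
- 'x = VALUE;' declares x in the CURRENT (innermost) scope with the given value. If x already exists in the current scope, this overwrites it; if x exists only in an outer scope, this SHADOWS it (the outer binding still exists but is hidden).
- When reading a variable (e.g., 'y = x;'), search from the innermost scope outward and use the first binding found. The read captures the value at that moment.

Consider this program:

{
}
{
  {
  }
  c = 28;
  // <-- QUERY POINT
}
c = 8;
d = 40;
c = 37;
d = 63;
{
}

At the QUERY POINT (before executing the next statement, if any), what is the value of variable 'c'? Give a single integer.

Answer: 28

Derivation:
Step 1: enter scope (depth=1)
Step 2: exit scope (depth=0)
Step 3: enter scope (depth=1)
Step 4: enter scope (depth=2)
Step 5: exit scope (depth=1)
Step 6: declare c=28 at depth 1
Visible at query point: c=28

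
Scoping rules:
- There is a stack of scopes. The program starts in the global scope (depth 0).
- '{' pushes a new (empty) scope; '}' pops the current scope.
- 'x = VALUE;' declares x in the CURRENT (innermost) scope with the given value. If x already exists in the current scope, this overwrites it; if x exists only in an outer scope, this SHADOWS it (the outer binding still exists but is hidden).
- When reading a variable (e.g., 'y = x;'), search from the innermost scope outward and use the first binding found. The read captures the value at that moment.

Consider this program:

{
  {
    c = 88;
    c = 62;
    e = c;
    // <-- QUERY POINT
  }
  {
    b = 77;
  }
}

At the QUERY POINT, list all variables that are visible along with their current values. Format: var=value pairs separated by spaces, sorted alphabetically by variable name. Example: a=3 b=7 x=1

Answer: c=62 e=62

Derivation:
Step 1: enter scope (depth=1)
Step 2: enter scope (depth=2)
Step 3: declare c=88 at depth 2
Step 4: declare c=62 at depth 2
Step 5: declare e=(read c)=62 at depth 2
Visible at query point: c=62 e=62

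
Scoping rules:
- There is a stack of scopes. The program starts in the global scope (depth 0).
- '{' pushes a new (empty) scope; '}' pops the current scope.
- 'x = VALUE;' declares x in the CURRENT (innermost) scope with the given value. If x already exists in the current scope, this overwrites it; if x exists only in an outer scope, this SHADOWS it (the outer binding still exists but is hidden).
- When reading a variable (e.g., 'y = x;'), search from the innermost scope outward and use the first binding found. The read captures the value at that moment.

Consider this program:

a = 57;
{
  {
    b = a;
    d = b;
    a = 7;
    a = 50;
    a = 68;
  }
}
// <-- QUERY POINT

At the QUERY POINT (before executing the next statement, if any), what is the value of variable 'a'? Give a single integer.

Answer: 57

Derivation:
Step 1: declare a=57 at depth 0
Step 2: enter scope (depth=1)
Step 3: enter scope (depth=2)
Step 4: declare b=(read a)=57 at depth 2
Step 5: declare d=(read b)=57 at depth 2
Step 6: declare a=7 at depth 2
Step 7: declare a=50 at depth 2
Step 8: declare a=68 at depth 2
Step 9: exit scope (depth=1)
Step 10: exit scope (depth=0)
Visible at query point: a=57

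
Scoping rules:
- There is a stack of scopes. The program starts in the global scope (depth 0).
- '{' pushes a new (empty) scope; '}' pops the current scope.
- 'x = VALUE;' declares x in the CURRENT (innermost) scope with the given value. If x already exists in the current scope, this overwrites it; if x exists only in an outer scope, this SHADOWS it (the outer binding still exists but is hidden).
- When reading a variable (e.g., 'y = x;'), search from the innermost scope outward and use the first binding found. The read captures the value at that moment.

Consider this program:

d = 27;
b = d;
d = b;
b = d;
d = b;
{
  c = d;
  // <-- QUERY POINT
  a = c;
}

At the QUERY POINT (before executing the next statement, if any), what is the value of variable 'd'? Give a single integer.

Step 1: declare d=27 at depth 0
Step 2: declare b=(read d)=27 at depth 0
Step 3: declare d=(read b)=27 at depth 0
Step 4: declare b=(read d)=27 at depth 0
Step 5: declare d=(read b)=27 at depth 0
Step 6: enter scope (depth=1)
Step 7: declare c=(read d)=27 at depth 1
Visible at query point: b=27 c=27 d=27

Answer: 27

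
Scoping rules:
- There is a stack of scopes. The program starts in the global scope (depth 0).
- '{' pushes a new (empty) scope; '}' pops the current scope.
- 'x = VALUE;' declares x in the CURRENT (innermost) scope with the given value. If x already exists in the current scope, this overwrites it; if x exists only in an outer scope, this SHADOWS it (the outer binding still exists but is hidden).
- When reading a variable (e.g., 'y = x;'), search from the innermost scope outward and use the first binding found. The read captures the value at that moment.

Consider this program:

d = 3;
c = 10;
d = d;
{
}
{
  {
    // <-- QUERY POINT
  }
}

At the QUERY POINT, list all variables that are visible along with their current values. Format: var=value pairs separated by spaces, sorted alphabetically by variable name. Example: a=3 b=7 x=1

Answer: c=10 d=3

Derivation:
Step 1: declare d=3 at depth 0
Step 2: declare c=10 at depth 0
Step 3: declare d=(read d)=3 at depth 0
Step 4: enter scope (depth=1)
Step 5: exit scope (depth=0)
Step 6: enter scope (depth=1)
Step 7: enter scope (depth=2)
Visible at query point: c=10 d=3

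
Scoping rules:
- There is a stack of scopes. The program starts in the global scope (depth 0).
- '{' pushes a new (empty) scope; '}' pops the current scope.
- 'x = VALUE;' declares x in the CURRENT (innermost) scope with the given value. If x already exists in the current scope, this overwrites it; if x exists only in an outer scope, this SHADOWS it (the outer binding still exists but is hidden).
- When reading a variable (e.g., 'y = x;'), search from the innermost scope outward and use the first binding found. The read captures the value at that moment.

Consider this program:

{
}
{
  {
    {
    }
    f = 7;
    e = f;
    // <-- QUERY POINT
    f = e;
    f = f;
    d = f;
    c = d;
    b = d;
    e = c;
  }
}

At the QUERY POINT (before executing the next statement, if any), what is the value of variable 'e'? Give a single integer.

Step 1: enter scope (depth=1)
Step 2: exit scope (depth=0)
Step 3: enter scope (depth=1)
Step 4: enter scope (depth=2)
Step 5: enter scope (depth=3)
Step 6: exit scope (depth=2)
Step 7: declare f=7 at depth 2
Step 8: declare e=(read f)=7 at depth 2
Visible at query point: e=7 f=7

Answer: 7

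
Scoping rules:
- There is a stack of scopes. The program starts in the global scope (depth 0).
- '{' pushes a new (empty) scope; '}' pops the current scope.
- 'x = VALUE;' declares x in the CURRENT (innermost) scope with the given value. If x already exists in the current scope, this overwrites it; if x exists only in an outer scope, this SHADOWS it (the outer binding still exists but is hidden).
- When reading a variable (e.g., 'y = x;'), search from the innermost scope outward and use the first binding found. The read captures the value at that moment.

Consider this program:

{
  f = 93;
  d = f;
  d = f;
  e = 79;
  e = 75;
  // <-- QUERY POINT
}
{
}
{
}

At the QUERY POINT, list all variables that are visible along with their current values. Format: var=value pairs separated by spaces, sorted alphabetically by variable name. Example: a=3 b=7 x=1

Step 1: enter scope (depth=1)
Step 2: declare f=93 at depth 1
Step 3: declare d=(read f)=93 at depth 1
Step 4: declare d=(read f)=93 at depth 1
Step 5: declare e=79 at depth 1
Step 6: declare e=75 at depth 1
Visible at query point: d=93 e=75 f=93

Answer: d=93 e=75 f=93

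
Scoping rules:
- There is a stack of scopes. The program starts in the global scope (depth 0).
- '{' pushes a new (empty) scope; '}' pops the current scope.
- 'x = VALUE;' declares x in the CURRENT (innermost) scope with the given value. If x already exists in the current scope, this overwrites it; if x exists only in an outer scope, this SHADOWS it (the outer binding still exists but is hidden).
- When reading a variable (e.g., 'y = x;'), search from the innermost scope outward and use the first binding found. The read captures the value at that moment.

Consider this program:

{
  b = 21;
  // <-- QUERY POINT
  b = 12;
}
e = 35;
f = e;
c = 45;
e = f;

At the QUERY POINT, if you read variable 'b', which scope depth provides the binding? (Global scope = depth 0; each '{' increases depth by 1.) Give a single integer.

Step 1: enter scope (depth=1)
Step 2: declare b=21 at depth 1
Visible at query point: b=21

Answer: 1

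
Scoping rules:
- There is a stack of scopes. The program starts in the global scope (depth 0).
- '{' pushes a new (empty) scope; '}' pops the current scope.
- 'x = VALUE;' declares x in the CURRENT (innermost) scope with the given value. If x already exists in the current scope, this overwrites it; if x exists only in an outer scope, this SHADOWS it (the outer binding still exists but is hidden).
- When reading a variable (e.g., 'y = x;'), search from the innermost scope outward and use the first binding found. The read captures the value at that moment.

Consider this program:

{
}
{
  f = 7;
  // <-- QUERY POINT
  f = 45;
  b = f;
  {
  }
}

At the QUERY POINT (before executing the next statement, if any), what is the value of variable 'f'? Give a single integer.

Answer: 7

Derivation:
Step 1: enter scope (depth=1)
Step 2: exit scope (depth=0)
Step 3: enter scope (depth=1)
Step 4: declare f=7 at depth 1
Visible at query point: f=7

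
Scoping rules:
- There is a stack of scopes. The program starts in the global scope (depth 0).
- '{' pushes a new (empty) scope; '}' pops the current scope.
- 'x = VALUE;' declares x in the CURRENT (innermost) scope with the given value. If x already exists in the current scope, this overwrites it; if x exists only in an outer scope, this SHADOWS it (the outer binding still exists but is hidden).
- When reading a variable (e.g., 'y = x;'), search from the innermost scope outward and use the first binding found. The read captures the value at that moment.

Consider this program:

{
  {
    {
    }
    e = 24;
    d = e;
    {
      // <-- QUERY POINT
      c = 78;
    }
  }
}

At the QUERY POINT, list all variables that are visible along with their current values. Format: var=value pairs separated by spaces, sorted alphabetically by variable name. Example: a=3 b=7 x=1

Answer: d=24 e=24

Derivation:
Step 1: enter scope (depth=1)
Step 2: enter scope (depth=2)
Step 3: enter scope (depth=3)
Step 4: exit scope (depth=2)
Step 5: declare e=24 at depth 2
Step 6: declare d=(read e)=24 at depth 2
Step 7: enter scope (depth=3)
Visible at query point: d=24 e=24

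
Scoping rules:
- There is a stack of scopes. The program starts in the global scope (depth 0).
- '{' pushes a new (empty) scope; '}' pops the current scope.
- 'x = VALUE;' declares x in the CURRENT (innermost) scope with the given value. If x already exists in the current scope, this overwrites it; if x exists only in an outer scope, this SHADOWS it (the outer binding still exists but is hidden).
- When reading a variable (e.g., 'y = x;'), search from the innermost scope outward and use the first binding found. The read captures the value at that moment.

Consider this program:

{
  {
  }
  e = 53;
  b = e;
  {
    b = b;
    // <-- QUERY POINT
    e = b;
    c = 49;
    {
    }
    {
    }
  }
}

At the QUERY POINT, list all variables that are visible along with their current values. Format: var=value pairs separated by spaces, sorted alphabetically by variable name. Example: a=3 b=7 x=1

Step 1: enter scope (depth=1)
Step 2: enter scope (depth=2)
Step 3: exit scope (depth=1)
Step 4: declare e=53 at depth 1
Step 5: declare b=(read e)=53 at depth 1
Step 6: enter scope (depth=2)
Step 7: declare b=(read b)=53 at depth 2
Visible at query point: b=53 e=53

Answer: b=53 e=53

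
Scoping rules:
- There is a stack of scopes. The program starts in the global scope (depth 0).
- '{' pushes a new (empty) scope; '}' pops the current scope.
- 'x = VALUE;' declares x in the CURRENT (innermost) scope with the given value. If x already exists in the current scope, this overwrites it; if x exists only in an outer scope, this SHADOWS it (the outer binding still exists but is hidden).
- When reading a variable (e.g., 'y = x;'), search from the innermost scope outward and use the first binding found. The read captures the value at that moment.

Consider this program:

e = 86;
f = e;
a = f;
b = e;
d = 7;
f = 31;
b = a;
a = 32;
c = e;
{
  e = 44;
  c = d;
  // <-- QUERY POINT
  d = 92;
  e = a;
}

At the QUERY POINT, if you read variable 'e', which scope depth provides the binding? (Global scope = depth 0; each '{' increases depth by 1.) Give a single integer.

Step 1: declare e=86 at depth 0
Step 2: declare f=(read e)=86 at depth 0
Step 3: declare a=(read f)=86 at depth 0
Step 4: declare b=(read e)=86 at depth 0
Step 5: declare d=7 at depth 0
Step 6: declare f=31 at depth 0
Step 7: declare b=(read a)=86 at depth 0
Step 8: declare a=32 at depth 0
Step 9: declare c=(read e)=86 at depth 0
Step 10: enter scope (depth=1)
Step 11: declare e=44 at depth 1
Step 12: declare c=(read d)=7 at depth 1
Visible at query point: a=32 b=86 c=7 d=7 e=44 f=31

Answer: 1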